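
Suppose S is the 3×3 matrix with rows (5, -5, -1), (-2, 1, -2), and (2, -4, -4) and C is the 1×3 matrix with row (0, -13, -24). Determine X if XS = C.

X = [[-2, 1, 6]]

Since S sits to the right of X, X = CS⁻¹.
det S = -6; the adjugate gives S⁻¹ = [[2, 8/3, -11/6], [2, 3, -2], [-1, -5/3, 5/6]].
X = CS⁻¹ = [[0, -13, -24]] · [[2, 8/3, -11/6], [2, 3, -2], [-1, -5/3, 5/6]] = [[-2, 1, 6]].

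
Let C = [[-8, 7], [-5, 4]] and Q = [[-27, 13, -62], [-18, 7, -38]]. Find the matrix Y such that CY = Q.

Y = [[6, 1, 6], [3, 3, -2]]

Since C multiplies Y on the left, Y = C⁻¹Q.
C has determinant 3; C⁻¹ = [[4/3, -7/3], [5/3, -8/3]].
Y = C⁻¹Q = [[4/3, -7/3], [5/3, -8/3]] · [[-27, 13, -62], [-18, 7, -38]] = [[6, 1, 6], [3, 3, -2]].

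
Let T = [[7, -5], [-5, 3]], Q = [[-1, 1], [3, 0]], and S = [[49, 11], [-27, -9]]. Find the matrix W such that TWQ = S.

W = [[3, 0], [2, -4]]

W = T⁻¹SQ⁻¹ (apply T⁻¹ on the left and Q⁻¹ on the right).
det T = -4, so T⁻¹ = [[-3/4, -5/4], [-5/4, -7/4]].
det Q = -3; the adjugate gives Q⁻¹ = [[0, 1/3], [1, 1/3]].
T⁻¹S = [[-3, 3], [-14, 2]].
W = (T⁻¹S)Q⁻¹ = [[3, 0], [2, -4]].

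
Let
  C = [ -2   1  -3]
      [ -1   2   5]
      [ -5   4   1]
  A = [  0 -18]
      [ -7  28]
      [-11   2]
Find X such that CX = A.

X = [[5, 3], [4, 3], [-2, 5]]

Since C multiplies X on the left, X = C⁻¹A.
det C = -6, so C⁻¹ = [[3, 13/6, -11/6], [4, 17/6, -13/6], [-1, -1/2, 1/2]].
X = C⁻¹A = [[3, 13/6, -11/6], [4, 17/6, -13/6], [-1, -1/2, 1/2]] · [[0, -18], [-7, 28], [-11, 2]] = [[5, 3], [4, 3], [-2, 5]].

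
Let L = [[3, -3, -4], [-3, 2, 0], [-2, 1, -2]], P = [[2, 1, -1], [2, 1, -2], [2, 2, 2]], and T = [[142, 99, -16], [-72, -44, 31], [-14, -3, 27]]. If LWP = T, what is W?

Left-multiply by L⁻¹ and right-multiply by P⁻¹: W = L⁻¹TP⁻¹.
det L = 2; the adjugate gives L⁻¹ = [[-2, -5, 4], [-3, -7, 6], [1/2, 3/2, -3/2]].
det P = 2; the adjugate gives P⁻¹ = [[3, -2, -1/2], [-4, 3, 1], [1, -1, 0]].
L⁻¹T = [[20, 10, -15], [-6, -7, -7], [-16, -12, -2]].
W = (L⁻¹T)P⁻¹ = [[5, 5, 0], [3, -2, -4], [-2, -2, -4]].

W = [[5, 5, 0], [3, -2, -4], [-2, -2, -4]]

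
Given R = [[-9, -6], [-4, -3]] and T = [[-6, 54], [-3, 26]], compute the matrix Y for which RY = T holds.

Y = [[0, -2], [1, -6]]

Since R multiplies Y on the left, Y = R⁻¹T.
det R = 3; the adjugate gives R⁻¹ = [[-1, 2], [4/3, -3]].
Y = R⁻¹T = [[-1, 2], [4/3, -3]] · [[-6, 54], [-3, 26]] = [[0, -2], [1, -6]].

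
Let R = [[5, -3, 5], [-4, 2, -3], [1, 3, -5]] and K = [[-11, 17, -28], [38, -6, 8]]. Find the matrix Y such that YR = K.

Y = [[-2, 1, 3], [2, -6, 4]]

Right-multiplying both sides by R⁻¹ gives Y = KR⁻¹.
det R = -6; the adjugate gives R⁻¹ = [[1/6, 0, 1/6], [23/6, 5, 5/6], [7/3, 3, 1/3]].
Y = KR⁻¹ = [[-11, 17, -28], [38, -6, 8]] · [[1/6, 0, 1/6], [23/6, 5, 5/6], [7/3, 3, 1/3]] = [[-2, 1, 3], [2, -6, 4]].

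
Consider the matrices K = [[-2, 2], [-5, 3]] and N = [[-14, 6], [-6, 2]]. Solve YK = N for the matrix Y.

Since K sits to the right of Y, Y = NK⁻¹.
K has determinant 4; K⁻¹ = [[3/4, -1/2], [5/4, -1/2]].
Y = NK⁻¹ = [[-14, 6], [-6, 2]] · [[3/4, -1/2], [5/4, -1/2]] = [[-3, 4], [-2, 2]].

Y = [[-3, 4], [-2, 2]]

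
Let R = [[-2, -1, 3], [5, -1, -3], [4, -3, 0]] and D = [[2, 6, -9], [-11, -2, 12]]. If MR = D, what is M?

Right-multiplying both sides by R⁻¹ gives M = DR⁻¹.
det R = -3, so R⁻¹ = [[3, 3, -2], [4, 4, -3], [11/3, 10/3, -7/3]].
M = DR⁻¹ = [[2, 6, -9], [-11, -2, 12]] · [[3, 3, -2], [4, 4, -3], [11/3, 10/3, -7/3]] = [[-3, 0, -1], [3, -1, 0]].

M = [[-3, 0, -1], [3, -1, 0]]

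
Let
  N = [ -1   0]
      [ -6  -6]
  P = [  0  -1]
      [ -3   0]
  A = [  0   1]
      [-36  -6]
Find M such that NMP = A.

M = [[1, 0], [-2, -2]]

Left-multiply by N⁻¹ and right-multiply by P⁻¹: M = N⁻¹AP⁻¹.
N has determinant 6; N⁻¹ = [[-1, 0], [1, -1/6]].
det P = -3, so P⁻¹ = [[0, -1/3], [-1, 0]].
N⁻¹A = [[0, -1], [6, 2]].
M = (N⁻¹A)P⁻¹ = [[1, 0], [-2, -2]].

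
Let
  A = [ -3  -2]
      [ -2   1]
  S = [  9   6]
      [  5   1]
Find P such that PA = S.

Right-multiplying both sides by A⁻¹ gives P = SA⁻¹.
det A = -7; the adjugate gives A⁻¹ = [[-1/7, -2/7], [-2/7, 3/7]].
P = SA⁻¹ = [[9, 6], [5, 1]] · [[-1/7, -2/7], [-2/7, 3/7]] = [[-3, 0], [-1, -1]].

P = [[-3, 0], [-1, -1]]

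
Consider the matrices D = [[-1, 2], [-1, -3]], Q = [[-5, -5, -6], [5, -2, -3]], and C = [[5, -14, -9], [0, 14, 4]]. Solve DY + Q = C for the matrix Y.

Y = [[-4, -1, -1], [3, -5, -2]]

DY = C − Q = [[10, -9, -3], [-5, 16, 7]].
Since D multiplies Y on the left, Y = D⁻¹(C − Q).
det D = 5; the adjugate gives D⁻¹ = [[-3/5, -2/5], [1/5, -1/5]].
Y = D⁻¹(C − Q) = [[-4, -1, -1], [3, -5, -2]].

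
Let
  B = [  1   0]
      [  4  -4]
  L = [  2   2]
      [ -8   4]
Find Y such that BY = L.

B is on the left of Y, so left-multiply by B⁻¹: Y = B⁻¹L.
B has determinant -4; B⁻¹ = [[1, 0], [1, -1/4]].
Y = B⁻¹L = [[1, 0], [1, -1/4]] · [[2, 2], [-8, 4]] = [[2, 2], [4, 1]].

Y = [[2, 2], [4, 1]]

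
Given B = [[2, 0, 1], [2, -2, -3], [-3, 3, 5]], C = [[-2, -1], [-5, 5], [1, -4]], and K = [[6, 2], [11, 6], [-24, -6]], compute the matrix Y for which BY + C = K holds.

Y = [[5, 2], [0, 3], [-2, -1]]

BY = K − C = [[8, 3], [16, 1], [-25, -2]].
Left-multiplying both sides by B⁻¹ gives Y = B⁻¹(K − C).
B has determinant -2; B⁻¹ = [[1/2, -3/2, -1], [1/2, -13/2, -4], [0, 3, 2]].
Y = B⁻¹(K − C) = [[5, 2], [0, 3], [-2, -1]].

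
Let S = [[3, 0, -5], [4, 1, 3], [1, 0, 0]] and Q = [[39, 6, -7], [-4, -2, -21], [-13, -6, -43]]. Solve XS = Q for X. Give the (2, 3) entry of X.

Since S sits to the right of X, X = QS⁻¹.
det S = 5; the adjugate gives S⁻¹ = [[0, 0, 1], [3/5, 1, -29/5], [-1/5, 0, 3/5]].
X = QS⁻¹ = [[39, 6, -7], [-4, -2, -21], [-13, -6, -43]] · [[0, 0, 1], [3/5, 1, -29/5], [-1/5, 0, 3/5]] = [[5, 6, 0], [3, -2, -5], [5, -6, -4]].

-5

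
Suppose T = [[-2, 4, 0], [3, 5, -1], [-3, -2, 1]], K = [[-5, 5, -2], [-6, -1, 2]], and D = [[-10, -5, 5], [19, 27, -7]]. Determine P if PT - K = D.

PT = D + K = [[-15, 0, 3], [13, 26, -5]].
T is on the right of P, so right-multiply by T⁻¹: P = (D + K)T⁻¹.
det T = -6; the adjugate gives T⁻¹ = [[-1/2, 2/3, 2/3], [0, 1/3, 1/3], [-3/2, 8/3, 11/3]].
P = (D + K)T⁻¹ = [[3, -2, 1], [1, 4, -1]].

P = [[3, -2, 1], [1, 4, -1]]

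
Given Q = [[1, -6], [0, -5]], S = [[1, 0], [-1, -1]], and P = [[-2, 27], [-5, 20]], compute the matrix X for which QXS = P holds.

Isolating X: multiply by Q⁻¹ from the left and S⁻¹ from the right, so X = Q⁻¹PS⁻¹.
Q has determinant -5; Q⁻¹ = [[1, -6/5], [0, -1/5]].
det S = -1, so S⁻¹ = [[1, 0], [-1, -1]].
Q⁻¹P = [[4, 3], [1, -4]].
X = (Q⁻¹P)S⁻¹ = [[1, -3], [5, 4]].

X = [[1, -3], [5, 4]]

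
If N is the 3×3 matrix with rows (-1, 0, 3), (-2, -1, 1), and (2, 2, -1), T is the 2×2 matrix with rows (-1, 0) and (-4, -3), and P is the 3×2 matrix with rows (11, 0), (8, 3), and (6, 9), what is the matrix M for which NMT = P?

M = N⁻¹PT⁻¹ (apply N⁻¹ on the left and T⁻¹ on the right).
N has determinant -5; N⁻¹ = [[1/5, -6/5, -3/5], [0, 1, 1], [2/5, -2/5, -1/5]].
det T = 3; the adjugate gives T⁻¹ = [[-1, 0], [4/3, -1/3]].
N⁻¹P = [[-11, -9], [14, 12], [0, -3]].
M = (N⁻¹P)T⁻¹ = [[-1, 3], [2, -4], [-4, 1]].

M = [[-1, 3], [2, -4], [-4, 1]]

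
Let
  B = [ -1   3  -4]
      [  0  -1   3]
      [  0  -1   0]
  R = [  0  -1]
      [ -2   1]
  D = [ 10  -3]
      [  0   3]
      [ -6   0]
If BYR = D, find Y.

Isolating Y: multiply by B⁻¹ from the left and R⁻¹ from the right, so Y = B⁻¹DR⁻¹.
det B = -3, so B⁻¹ = [[-1, -4/3, -5/3], [0, 0, -1], [0, 1/3, -1/3]].
R has determinant -2; R⁻¹ = [[-1/2, -1/2], [-1, 0]].
B⁻¹D = [[0, -1], [6, 0], [2, 1]].
Y = (B⁻¹D)R⁻¹ = [[1, 0], [-3, -3], [-2, -1]].

Y = [[1, 0], [-3, -3], [-2, -1]]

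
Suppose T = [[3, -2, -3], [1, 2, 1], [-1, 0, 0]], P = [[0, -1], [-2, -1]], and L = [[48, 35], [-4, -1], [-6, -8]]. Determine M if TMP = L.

M = [[-5, -3], [4, 0], [-4, 5]]

M = T⁻¹LP⁻¹ (apply T⁻¹ on the left and P⁻¹ on the right).
T has determinant -4; T⁻¹ = [[0, 0, -1], [1/4, 3/4, 3/2], [-1/2, -1/2, -2]].
det P = -2; the adjugate gives P⁻¹ = [[1/2, -1/2], [-1, 0]].
T⁻¹L = [[6, 8], [0, -4], [-10, -1]].
M = (T⁻¹L)P⁻¹ = [[-5, -3], [4, 0], [-4, 5]].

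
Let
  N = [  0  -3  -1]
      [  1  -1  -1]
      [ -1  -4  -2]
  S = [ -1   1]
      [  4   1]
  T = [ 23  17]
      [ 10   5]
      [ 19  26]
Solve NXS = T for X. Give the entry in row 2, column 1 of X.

Isolating X: multiply by N⁻¹ from the left and S⁻¹ from the right, so X = N⁻¹TS⁻¹.
det N = -4, so N⁻¹ = [[1/2, 1/2, -1/2], [-3/4, 1/4, 1/4], [5/4, -3/4, -3/4]].
det S = -5, so S⁻¹ = [[-1/5, 1/5], [4/5, 1/5]].
N⁻¹T = [[7, -2], [-10, -5], [7, -2]].
X = (N⁻¹T)S⁻¹ = [[-3, 1], [-2, -3], [-3, 1]].

-2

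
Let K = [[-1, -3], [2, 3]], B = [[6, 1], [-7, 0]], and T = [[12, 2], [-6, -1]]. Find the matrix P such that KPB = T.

P = K⁻¹TB⁻¹ (apply K⁻¹ on the left and B⁻¹ on the right).
det K = 3; the adjugate gives K⁻¹ = [[1, 1], [-2/3, -1/3]].
B has determinant 7; B⁻¹ = [[0, -1/7], [1, 6/7]].
K⁻¹T = [[6, 1], [-6, -1]].
P = (K⁻¹T)B⁻¹ = [[1, 0], [-1, 0]].

P = [[1, 0], [-1, 0]]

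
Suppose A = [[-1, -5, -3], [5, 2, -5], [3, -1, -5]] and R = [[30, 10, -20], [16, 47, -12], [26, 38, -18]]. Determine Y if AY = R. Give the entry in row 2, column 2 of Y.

Left-multiplying both sides by A⁻¹ gives Y = A⁻¹R.
A has determinant -2; A⁻¹ = [[15/2, 11, -31/2], [-5, -7, 10], [11/2, 8, -23/2]].
Y = A⁻¹R = [[15/2, 11, -31/2], [-5, -7, 10], [11/2, 8, -23/2]] · [[30, 10, -20], [16, 47, -12], [26, 38, -18]] = [[-2, 3, -3], [-2, 1, 4], [-6, -6, 1]].

1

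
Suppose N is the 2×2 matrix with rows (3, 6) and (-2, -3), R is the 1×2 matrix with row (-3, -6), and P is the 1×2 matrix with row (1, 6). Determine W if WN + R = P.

WN = P − R = [[4, 12]].
N is on the right of W, so right-multiply by N⁻¹: W = (P − R)N⁻¹.
N has determinant 3; N⁻¹ = [[-1, -2], [2/3, 1]].
W = (P − R)N⁻¹ = [[4, 4]].

W = [[4, 4]]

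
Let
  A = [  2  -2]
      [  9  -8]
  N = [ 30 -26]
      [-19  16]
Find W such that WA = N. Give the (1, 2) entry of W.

4

Since A sits to the right of W, W = NA⁻¹.
det A = 2; the adjugate gives A⁻¹ = [[-4, 1], [-9/2, 1]].
W = NA⁻¹ = [[30, -26], [-19, 16]] · [[-4, 1], [-9/2, 1]] = [[-3, 4], [4, -3]].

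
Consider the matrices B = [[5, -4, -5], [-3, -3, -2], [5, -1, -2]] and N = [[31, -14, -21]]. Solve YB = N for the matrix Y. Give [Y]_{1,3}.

B is on the right of Y, so right-multiply by B⁻¹: Y = NB⁻¹.
det B = -6, so B⁻¹ = [[-2/3, 1/2, 7/6], [8/3, -5/2, -25/6], [-3, 5/2, 9/2]].
Y = NB⁻¹ = [[31, -14, -21]] · [[-2/3, 1/2, 7/6], [8/3, -5/2, -25/6], [-3, 5/2, 9/2]] = [[5, -2, 0]].

0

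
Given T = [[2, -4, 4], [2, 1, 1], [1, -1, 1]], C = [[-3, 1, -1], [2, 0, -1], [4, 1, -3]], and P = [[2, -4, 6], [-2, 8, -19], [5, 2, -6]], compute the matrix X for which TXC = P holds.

X = T⁻¹PC⁻¹ (apply T⁻¹ on the left and C⁻¹ on the right).
T has determinant -4; T⁻¹ = [[-1/2, 0, 2], [1/4, 1/2, -3/2], [3/4, 1/2, -5/2]].
det C = -3, so C⁻¹ = [[-1/3, -2/3, 1/3], [-2/3, -13/3, 5/3], [-2/3, -7/3, 2/3]].
T⁻¹P = [[9, 6, -15], [-8, 0, 1], [-12, -4, 10]].
X = (T⁻¹P)C⁻¹ = [[3, 3, 3], [2, 3, -2], [0, 2, -4]].

X = [[3, 3, 3], [2, 3, -2], [0, 2, -4]]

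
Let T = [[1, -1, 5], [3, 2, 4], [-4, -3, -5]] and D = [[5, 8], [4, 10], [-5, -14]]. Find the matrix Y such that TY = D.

Y = [[0, -6], [0, 6], [1, 4]]

T is on the left of Y, so left-multiply by T⁻¹: Y = T⁻¹D.
T has determinant -2; T⁻¹ = [[-1, 10, 7], [1/2, -15/2, -11/2], [1/2, -7/2, -5/2]].
Y = T⁻¹D = [[-1, 10, 7], [1/2, -15/2, -11/2], [1/2, -7/2, -5/2]] · [[5, 8], [4, 10], [-5, -14]] = [[0, -6], [0, 6], [1, 4]].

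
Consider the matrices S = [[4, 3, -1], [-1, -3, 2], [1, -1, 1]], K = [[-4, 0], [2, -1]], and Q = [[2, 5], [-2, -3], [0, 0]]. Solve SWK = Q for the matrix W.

Left-multiply by S⁻¹ and right-multiply by K⁻¹: W = S⁻¹QK⁻¹.
det S = 1; the adjugate gives S⁻¹ = [[-1, -2, 3], [3, 5, -7], [4, 7, -9]].
det K = 4; the adjugate gives K⁻¹ = [[-1/4, 0], [-1/2, -1]].
S⁻¹Q = [[2, 1], [-4, 0], [-6, -1]].
W = (S⁻¹Q)K⁻¹ = [[-1, -1], [1, 0], [2, 1]].

W = [[-1, -1], [1, 0], [2, 1]]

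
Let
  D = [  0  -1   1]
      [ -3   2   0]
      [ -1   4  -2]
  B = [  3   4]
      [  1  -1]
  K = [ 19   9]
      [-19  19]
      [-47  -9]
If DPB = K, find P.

P = [[0, 5], [0, -2], [4, 5]]

P = D⁻¹KB⁻¹ (apply D⁻¹ on the left and B⁻¹ on the right).
D has determinant -4; D⁻¹ = [[1, -1/2, 1/2], [3/2, -1/4, 3/4], [5/2, -1/4, 3/4]].
det B = -7; the adjugate gives B⁻¹ = [[1/7, 4/7], [1/7, -3/7]].
D⁻¹K = [[5, -5], [-2, 2], [17, 11]].
P = (D⁻¹K)B⁻¹ = [[0, 5], [0, -2], [4, 5]].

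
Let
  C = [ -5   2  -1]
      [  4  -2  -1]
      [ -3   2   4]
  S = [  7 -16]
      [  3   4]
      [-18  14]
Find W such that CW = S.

W = [[0, 0], [1, -5], [-5, 6]]

Since C multiplies W on the left, W = C⁻¹S.
C has determinant 2; C⁻¹ = [[-3, -5, -2], [-13/2, -23/2, -9/2], [1, 2, 1]].
W = C⁻¹S = [[-3, -5, -2], [-13/2, -23/2, -9/2], [1, 2, 1]] · [[7, -16], [3, 4], [-18, 14]] = [[0, 0], [1, -5], [-5, 6]].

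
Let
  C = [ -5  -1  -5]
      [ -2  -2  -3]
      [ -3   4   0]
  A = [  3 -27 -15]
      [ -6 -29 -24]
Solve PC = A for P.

C is on the right of P, so right-multiply by C⁻¹: P = AC⁻¹.
det C = 1, so C⁻¹ = [[12, -20, -7], [9, -15, -5], [-14, 23, 8]].
P = AC⁻¹ = [[3, -27, -15], [-6, -29, -24]] · [[12, -20, -7], [9, -15, -5], [-14, 23, 8]] = [[3, 0, -6], [3, 3, -5]].

P = [[3, 0, -6], [3, 3, -5]]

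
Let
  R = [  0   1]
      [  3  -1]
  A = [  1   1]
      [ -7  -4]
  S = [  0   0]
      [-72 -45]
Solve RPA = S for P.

P = [[-3, 3], [0, 0]]

P = R⁻¹SA⁻¹ (apply R⁻¹ on the left and A⁻¹ on the right).
det R = -3, so R⁻¹ = [[1/3, 1/3], [1, 0]].
det A = 3; the adjugate gives A⁻¹ = [[-4/3, -1/3], [7/3, 1/3]].
R⁻¹S = [[-24, -15], [0, 0]].
P = (R⁻¹S)A⁻¹ = [[-3, 3], [0, 0]].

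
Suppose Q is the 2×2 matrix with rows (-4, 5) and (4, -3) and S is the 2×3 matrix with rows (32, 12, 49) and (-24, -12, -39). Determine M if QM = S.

Left-multiplying both sides by Q⁻¹ gives M = Q⁻¹S.
det Q = -8, so Q⁻¹ = [[3/8, 5/8], [1/2, 1/2]].
M = Q⁻¹S = [[3/8, 5/8], [1/2, 1/2]] · [[32, 12, 49], [-24, -12, -39]] = [[-3, -3, -6], [4, 0, 5]].

M = [[-3, -3, -6], [4, 0, 5]]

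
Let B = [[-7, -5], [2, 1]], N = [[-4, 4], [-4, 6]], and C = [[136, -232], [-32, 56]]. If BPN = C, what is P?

P = B⁻¹CN⁻¹ (apply B⁻¹ on the left and N⁻¹ on the right).
det B = 3, so B⁻¹ = [[1/3, 5/3], [-2/3, -7/3]].
N has determinant -8; N⁻¹ = [[-3/4, 1/2], [-1/2, 1/2]].
B⁻¹C = [[-8, 16], [-16, 24]].
P = (B⁻¹C)N⁻¹ = [[-2, 4], [0, 4]].

P = [[-2, 4], [0, 4]]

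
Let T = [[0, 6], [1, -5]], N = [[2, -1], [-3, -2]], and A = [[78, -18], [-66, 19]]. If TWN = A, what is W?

Isolating W: multiply by T⁻¹ from the left and N⁻¹ from the right, so W = T⁻¹AN⁻¹.
det T = -6, so T⁻¹ = [[5/6, 1], [1/6, 0]].
det N = -7; the adjugate gives N⁻¹ = [[2/7, -1/7], [-3/7, -2/7]].
T⁻¹A = [[-1, 4], [13, -3]].
W = (T⁻¹A)N⁻¹ = [[-2, -1], [5, -1]].

W = [[-2, -1], [5, -1]]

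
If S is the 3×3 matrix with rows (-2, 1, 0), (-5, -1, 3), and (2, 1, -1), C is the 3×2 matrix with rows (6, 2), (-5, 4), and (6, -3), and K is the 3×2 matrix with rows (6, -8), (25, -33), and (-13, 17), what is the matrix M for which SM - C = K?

SM = K + C = [[12, -6], [20, -29], [-7, 14]].
S is on the left of M, so left-multiply by S⁻¹: M = S⁻¹(K + C).
det S = 5; the adjugate gives S⁻¹ = [[-2/5, 1/5, 3/5], [1/5, 2/5, 6/5], [-3/5, 4/5, 7/5]].
M = S⁻¹(K + C) = [[-5, 5], [2, 4], [-1, 0]].

M = [[-5, 5], [2, 4], [-1, 0]]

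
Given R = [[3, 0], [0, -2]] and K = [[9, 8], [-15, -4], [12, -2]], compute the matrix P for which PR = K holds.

Right-multiplying both sides by R⁻¹ gives P = KR⁻¹.
R has determinant -6; R⁻¹ = [[1/3, 0], [0, -1/2]].
P = KR⁻¹ = [[9, 8], [-15, -4], [12, -2]] · [[1/3, 0], [0, -1/2]] = [[3, -4], [-5, 2], [4, 1]].

P = [[3, -4], [-5, 2], [4, 1]]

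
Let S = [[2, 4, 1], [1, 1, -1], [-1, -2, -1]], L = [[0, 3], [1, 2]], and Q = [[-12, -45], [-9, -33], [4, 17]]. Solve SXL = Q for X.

X = S⁻¹QL⁻¹ (apply S⁻¹ on the left and L⁻¹ on the right).
S has determinant 1; S⁻¹ = [[-3, 2, -5], [2, -1, 3], [-1, 0, -2]].
det L = -3, so L⁻¹ = [[-2/3, 1], [1/3, 0]].
S⁻¹Q = [[-2, -16], [-3, -6], [4, 11]].
X = (S⁻¹Q)L⁻¹ = [[-4, -2], [0, -3], [1, 4]].

X = [[-4, -2], [0, -3], [1, 4]]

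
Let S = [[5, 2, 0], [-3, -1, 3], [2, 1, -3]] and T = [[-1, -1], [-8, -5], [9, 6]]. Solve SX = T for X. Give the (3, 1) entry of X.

Left-multiplying both sides by S⁻¹ gives X = S⁻¹T.
det S = -6, so S⁻¹ = [[0, -1, -1], [1/2, 5/2, 5/2], [1/6, 1/6, -1/6]].
X = S⁻¹T = [[0, -1, -1], [1/2, 5/2, 5/2], [1/6, 1/6, -1/6]] · [[-1, -1], [-8, -5], [9, 6]] = [[-1, -1], [2, 2], [-3, -2]].

-3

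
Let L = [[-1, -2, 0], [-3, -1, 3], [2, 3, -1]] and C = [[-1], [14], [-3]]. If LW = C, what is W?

Since L multiplies W on the left, W = L⁻¹C.
det L = 2, so L⁻¹ = [[-4, -1, -3], [3/2, 1/2, 3/2], [-7/2, -1/2, -5/2]].
W = L⁻¹C = [[-4, -1, -3], [3/2, 1/2, 3/2], [-7/2, -1/2, -5/2]] · [[-1], [14], [-3]] = [[-1], [1], [4]].

W = [[-1], [1], [4]]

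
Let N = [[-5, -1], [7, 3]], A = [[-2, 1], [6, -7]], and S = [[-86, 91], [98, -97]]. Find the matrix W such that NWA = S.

W = [[-1, 3], [-2, -3]]

W = N⁻¹SA⁻¹ (apply N⁻¹ on the left and A⁻¹ on the right).
det N = -8; the adjugate gives N⁻¹ = [[-3/8, -1/8], [7/8, 5/8]].
A has determinant 8; A⁻¹ = [[-7/8, -1/8], [-3/4, -1/4]].
N⁻¹S = [[20, -22], [-14, 19]].
W = (N⁻¹S)A⁻¹ = [[-1, 3], [-2, -3]].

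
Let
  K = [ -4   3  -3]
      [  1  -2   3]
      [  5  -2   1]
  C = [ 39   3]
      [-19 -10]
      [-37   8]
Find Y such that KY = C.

K is on the left of Y, so left-multiply by K⁻¹: Y = K⁻¹C.
det K = 2, so K⁻¹ = [[2, 3/2, 3/2], [7, 11/2, 9/2], [4, 7/2, 5/2]].
Y = K⁻¹C = [[2, 3/2, 3/2], [7, 11/2, 9/2], [4, 7/2, 5/2]] · [[39, 3], [-19, -10], [-37, 8]] = [[-6, 3], [2, 2], [-3, -3]].

Y = [[-6, 3], [2, 2], [-3, -3]]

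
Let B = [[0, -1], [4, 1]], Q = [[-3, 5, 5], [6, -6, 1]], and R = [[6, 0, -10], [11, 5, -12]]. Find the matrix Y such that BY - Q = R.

BY = R + Q = [[3, 5, -5], [17, -1, -11]].
Left-multiplying both sides by B⁻¹ gives Y = B⁻¹(R + Q).
B has determinant 4; B⁻¹ = [[1/4, 1/4], [-1, 0]].
Y = B⁻¹(R + Q) = [[5, 1, -4], [-3, -5, 5]].

Y = [[5, 1, -4], [-3, -5, 5]]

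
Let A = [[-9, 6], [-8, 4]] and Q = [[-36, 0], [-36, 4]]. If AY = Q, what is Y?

A is on the left of Y, so left-multiply by A⁻¹: Y = A⁻¹Q.
det A = 12, so A⁻¹ = [[1/3, -1/2], [2/3, -3/4]].
Y = A⁻¹Q = [[1/3, -1/2], [2/3, -3/4]] · [[-36, 0], [-36, 4]] = [[6, -2], [3, -3]].

Y = [[6, -2], [3, -3]]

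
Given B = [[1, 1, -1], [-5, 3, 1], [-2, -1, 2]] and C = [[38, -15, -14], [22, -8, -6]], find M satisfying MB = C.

B is on the right of M, so right-multiply by B⁻¹: M = CB⁻¹.
det B = 4, so B⁻¹ = [[7/4, -1/4, 1], [2, 0, 1], [11/4, -1/4, 2]].
M = CB⁻¹ = [[38, -15, -14], [22, -8, -6]] · [[7/4, -1/4, 1], [2, 0, 1], [11/4, -1/4, 2]] = [[-2, -6, -5], [6, -4, 2]].

M = [[-2, -6, -5], [6, -4, 2]]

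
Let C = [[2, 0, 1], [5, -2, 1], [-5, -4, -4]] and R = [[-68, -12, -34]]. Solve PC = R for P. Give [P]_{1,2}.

C is on the right of P, so right-multiply by C⁻¹: P = RC⁻¹.
det C = -6, so C⁻¹ = [[-2, 2/3, -1/3], [-5/2, 1/2, -1/2], [5, -4/3, 2/3]].
P = RC⁻¹ = [[-68, -12, -34]] · [[-2, 2/3, -1/3], [-5/2, 1/2, -1/2], [5, -4/3, 2/3]] = [[-4, -6, 6]].

-6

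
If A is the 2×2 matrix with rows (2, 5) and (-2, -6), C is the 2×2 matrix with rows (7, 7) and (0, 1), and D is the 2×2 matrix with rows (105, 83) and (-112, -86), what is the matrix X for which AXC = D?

Left-multiply by A⁻¹ and right-multiply by C⁻¹: X = A⁻¹DC⁻¹.
A has determinant -2; A⁻¹ = [[3, 5/2], [-1, -1]].
det C = 7, so C⁻¹ = [[1/7, -1], [0, 1]].
A⁻¹D = [[35, 34], [7, 3]].
X = (A⁻¹D)C⁻¹ = [[5, -1], [1, -4]].

X = [[5, -1], [1, -4]]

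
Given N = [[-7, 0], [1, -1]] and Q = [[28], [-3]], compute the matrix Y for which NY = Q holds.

Y = [[-4], [-1]]

N is on the left of Y, so left-multiply by N⁻¹: Y = N⁻¹Q.
N has determinant 7; N⁻¹ = [[-1/7, 0], [-1/7, -1]].
Y = N⁻¹Q = [[-1/7, 0], [-1/7, -1]] · [[28], [-3]] = [[-4], [-1]].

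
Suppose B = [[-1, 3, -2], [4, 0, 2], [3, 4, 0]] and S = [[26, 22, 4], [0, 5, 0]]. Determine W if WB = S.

W = [[2, 4, 4], [-5, -5, 5]]

Right-multiplying both sides by B⁻¹ gives W = SB⁻¹.
det B = -6; the adjugate gives B⁻¹ = [[4/3, 4/3, -1], [-1, -1, 1], [-8/3, -13/6, 2]].
W = SB⁻¹ = [[26, 22, 4], [0, 5, 0]] · [[4/3, 4/3, -1], [-1, -1, 1], [-8/3, -13/6, 2]] = [[2, 4, 4], [-5, -5, 5]].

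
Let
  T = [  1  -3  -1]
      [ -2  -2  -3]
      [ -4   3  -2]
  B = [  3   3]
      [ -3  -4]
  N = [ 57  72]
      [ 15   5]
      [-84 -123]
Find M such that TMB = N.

M = T⁻¹NB⁻¹ (apply T⁻¹ on the left and B⁻¹ on the right).
det T = 3; the adjugate gives T⁻¹ = [[13/3, -3, 7/3], [8/3, -2, 5/3], [-14/3, 3, -8/3]].
det B = -3; the adjugate gives B⁻¹ = [[4/3, 1], [-1, -1]].
T⁻¹N = [[6, 10], [-18, -23], [3, 7]].
M = (T⁻¹N)B⁻¹ = [[-2, -4], [-1, 5], [-3, -4]].

M = [[-2, -4], [-1, 5], [-3, -4]]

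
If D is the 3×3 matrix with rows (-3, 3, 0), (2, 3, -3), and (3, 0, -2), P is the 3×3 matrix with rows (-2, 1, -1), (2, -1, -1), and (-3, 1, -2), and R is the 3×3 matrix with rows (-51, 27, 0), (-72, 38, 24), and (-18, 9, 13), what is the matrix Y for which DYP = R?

Left-multiply by D⁻¹ and right-multiply by P⁻¹: Y = D⁻¹RP⁻¹.
det D = 3, so D⁻¹ = [[-2, 2, -3], [-5/3, 2, -3], [-3, 3, -5]].
det P = 2; the adjugate gives P⁻¹ = [[3/2, 1/2, -1], [7/2, 1/2, -2], [-1/2, -1/2, 0]].
D⁻¹R = [[12, -5, 9], [-5, 4, 9], [27, -12, 7]].
Y = (D⁻¹R)P⁻¹ = [[-4, -1, -2], [2, -5, -3], [-5, 4, -3]].

Y = [[-4, -1, -2], [2, -5, -3], [-5, 4, -3]]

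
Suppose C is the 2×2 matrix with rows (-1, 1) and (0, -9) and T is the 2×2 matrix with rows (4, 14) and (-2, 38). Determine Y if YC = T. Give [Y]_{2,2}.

C is on the right of Y, so right-multiply by C⁻¹: Y = TC⁻¹.
C has determinant 9; C⁻¹ = [[-1, -1/9], [0, -1/9]].
Y = TC⁻¹ = [[4, 14], [-2, 38]] · [[-1, -1/9], [0, -1/9]] = [[-4, -2], [2, -4]].

-4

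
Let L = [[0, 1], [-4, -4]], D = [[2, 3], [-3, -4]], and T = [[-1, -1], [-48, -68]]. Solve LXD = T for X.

X = [[2, -3], [1, 1]]

Left-multiply by L⁻¹ and right-multiply by D⁻¹: X = L⁻¹TD⁻¹.
det L = 4, so L⁻¹ = [[-1, -1/4], [1, 0]].
det D = 1, so D⁻¹ = [[-4, -3], [3, 2]].
L⁻¹T = [[13, 18], [-1, -1]].
X = (L⁻¹T)D⁻¹ = [[2, -3], [1, 1]].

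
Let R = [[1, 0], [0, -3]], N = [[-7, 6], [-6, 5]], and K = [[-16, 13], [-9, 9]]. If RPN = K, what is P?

Isolating P: multiply by R⁻¹ from the left and N⁻¹ from the right, so P = R⁻¹KN⁻¹.
det R = -3; the adjugate gives R⁻¹ = [[1, 0], [0, -1/3]].
det N = 1; the adjugate gives N⁻¹ = [[5, -6], [6, -7]].
R⁻¹K = [[-16, 13], [3, -3]].
P = (R⁻¹K)N⁻¹ = [[-2, 5], [-3, 3]].

P = [[-2, 5], [-3, 3]]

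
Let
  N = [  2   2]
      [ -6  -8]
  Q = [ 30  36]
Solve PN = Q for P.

P = [[6, -3]]

N is on the right of P, so right-multiply by N⁻¹: P = QN⁻¹.
N has determinant -4; N⁻¹ = [[2, 1/2], [-3/2, -1/2]].
P = QN⁻¹ = [[30, 36]] · [[2, 1/2], [-3/2, -1/2]] = [[6, -3]].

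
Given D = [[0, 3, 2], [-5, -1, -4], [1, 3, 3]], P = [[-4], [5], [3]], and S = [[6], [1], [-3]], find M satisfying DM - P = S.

DM = S + P = [[2], [6], [0]].
Left-multiplying both sides by D⁻¹ gives M = D⁻¹(S + P).
det D = 5, so D⁻¹ = [[9/5, -3/5, -2], [11/5, -2/5, -2], [-14/5, 3/5, 3]].
M = D⁻¹(S + P) = [[0], [2], [-2]].

M = [[0], [2], [-2]]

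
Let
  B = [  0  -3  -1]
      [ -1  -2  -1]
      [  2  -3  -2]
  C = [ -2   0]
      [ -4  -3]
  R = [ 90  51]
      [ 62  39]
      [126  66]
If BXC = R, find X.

Isolating X: multiply by B⁻¹ from the left and C⁻¹ from the right, so X = B⁻¹RC⁻¹.
det B = 5; the adjugate gives B⁻¹ = [[1/5, -3/5, 1/5], [-4/5, 2/5, 1/5], [7/5, -6/5, -3/5]].
det C = 6; the adjugate gives C⁻¹ = [[-1/2, 0], [2/3, -1/3]].
B⁻¹R = [[6, 0], [-22, -12], [-24, -15]].
X = (B⁻¹R)C⁻¹ = [[-3, 0], [3, 4], [2, 5]].

X = [[-3, 0], [3, 4], [2, 5]]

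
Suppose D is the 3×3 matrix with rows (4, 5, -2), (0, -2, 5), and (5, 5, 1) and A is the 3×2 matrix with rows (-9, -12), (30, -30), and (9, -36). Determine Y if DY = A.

Y = [[6, -6], [-5, 0], [4, -6]]

D is on the left of Y, so left-multiply by D⁻¹: Y = D⁻¹A.
D has determinant -3; D⁻¹ = [[9, 5, -7], [-25/3, -14/3, 20/3], [-10/3, -5/3, 8/3]].
Y = D⁻¹A = [[9, 5, -7], [-25/3, -14/3, 20/3], [-10/3, -5/3, 8/3]] · [[-9, -12], [30, -30], [9, -36]] = [[6, -6], [-5, 0], [4, -6]].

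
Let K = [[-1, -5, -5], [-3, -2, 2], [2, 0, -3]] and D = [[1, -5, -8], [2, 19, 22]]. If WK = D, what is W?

W = [[1, 0, 1], [-5, 3, 3]]

Since K sits to the right of W, W = DK⁻¹.
K has determinant -1; K⁻¹ = [[-6, 15, 20], [5, -13, -17], [-4, 10, 13]].
W = DK⁻¹ = [[1, -5, -8], [2, 19, 22]] · [[-6, 15, 20], [5, -13, -17], [-4, 10, 13]] = [[1, 0, 1], [-5, 3, 3]].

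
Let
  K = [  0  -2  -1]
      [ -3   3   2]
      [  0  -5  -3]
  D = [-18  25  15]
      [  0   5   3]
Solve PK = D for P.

K is on the right of P, so right-multiply by K⁻¹: P = DK⁻¹.
K has determinant 3; K⁻¹ = [[1/3, -1/3, -1/3], [-3, 0, 1], [5, 0, -2]].
P = DK⁻¹ = [[-18, 25, 15], [0, 5, 3]] · [[1/3, -1/3, -1/3], [-3, 0, 1], [5, 0, -2]] = [[-6, 6, 1], [0, 0, -1]].

P = [[-6, 6, 1], [0, 0, -1]]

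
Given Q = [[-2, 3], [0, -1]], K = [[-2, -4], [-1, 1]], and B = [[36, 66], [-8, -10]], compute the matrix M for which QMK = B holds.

Isolating M: multiply by Q⁻¹ from the left and K⁻¹ from the right, so M = Q⁻¹BK⁻¹.
det Q = 2; the adjugate gives Q⁻¹ = [[-1/2, -3/2], [0, -1]].
K has determinant -6; K⁻¹ = [[-1/6, -2/3], [-1/6, 1/3]].
Q⁻¹B = [[-6, -18], [8, 10]].
M = (Q⁻¹B)K⁻¹ = [[4, -2], [-3, -2]].

M = [[4, -2], [-3, -2]]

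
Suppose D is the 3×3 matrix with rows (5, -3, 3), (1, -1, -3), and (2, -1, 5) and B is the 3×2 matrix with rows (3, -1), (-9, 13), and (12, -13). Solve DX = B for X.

X = [[-3, -2], [-3, -6], [3, -3]]

Since D multiplies X on the left, X = D⁻¹B.
det D = -4, so D⁻¹ = [[2, -3, -3], [11/4, -19/4, -9/2], [-1/4, 1/4, 1/2]].
X = D⁻¹B = [[2, -3, -3], [11/4, -19/4, -9/2], [-1/4, 1/4, 1/2]] · [[3, -1], [-9, 13], [12, -13]] = [[-3, -2], [-3, -6], [3, -3]].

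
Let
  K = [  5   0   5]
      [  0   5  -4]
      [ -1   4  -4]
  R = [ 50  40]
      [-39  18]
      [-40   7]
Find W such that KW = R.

W = [[4, 5], [-3, 6], [6, 3]]

Since K multiplies W on the left, W = K⁻¹R.
det K = 5; the adjugate gives K⁻¹ = [[-4/5, 4, -5], [4/5, -3, 4], [1, -4, 5]].
W = K⁻¹R = [[-4/5, 4, -5], [4/5, -3, 4], [1, -4, 5]] · [[50, 40], [-39, 18], [-40, 7]] = [[4, 5], [-3, 6], [6, 3]].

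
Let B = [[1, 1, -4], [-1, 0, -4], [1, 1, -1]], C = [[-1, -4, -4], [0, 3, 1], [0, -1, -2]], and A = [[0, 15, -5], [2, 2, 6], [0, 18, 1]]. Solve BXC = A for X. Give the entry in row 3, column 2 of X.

0

Isolating X: multiply by B⁻¹ from the left and C⁻¹ from the right, so X = B⁻¹AC⁻¹.
B has determinant 3; B⁻¹ = [[4/3, -1, -4/3], [-5/3, 1, 8/3], [-1/3, 0, 1/3]].
det C = 5; the adjugate gives C⁻¹ = [[-1, -4/5, 8/5], [0, 2/5, 1/5], [0, -1/5, -3/5]].
B⁻¹A = [[-2, -6, -14], [2, 25, 17], [0, 1, 2]].
X = (B⁻¹A)C⁻¹ = [[2, 2, 4], [-2, 5, -2], [0, 0, -1]].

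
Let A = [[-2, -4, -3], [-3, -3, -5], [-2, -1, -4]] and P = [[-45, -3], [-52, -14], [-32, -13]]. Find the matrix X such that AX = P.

A is on the left of X, so left-multiply by A⁻¹: X = A⁻¹P.
A has determinant 3; A⁻¹ = [[7/3, -13/3, 11/3], [-2/3, 2/3, -1/3], [-1, 2, -2]].
X = A⁻¹P = [[7/3, -13/3, 11/3], [-2/3, 2/3, -1/3], [-1, 2, -2]] · [[-45, -3], [-52, -14], [-32, -13]] = [[3, 6], [6, -3], [5, 1]].

X = [[3, 6], [6, -3], [5, 1]]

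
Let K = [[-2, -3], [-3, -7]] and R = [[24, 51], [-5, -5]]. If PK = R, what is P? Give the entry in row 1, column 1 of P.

Right-multiplying both sides by K⁻¹ gives P = RK⁻¹.
K has determinant 5; K⁻¹ = [[-7/5, 3/5], [3/5, -2/5]].
P = RK⁻¹ = [[24, 51], [-5, -5]] · [[-7/5, 3/5], [3/5, -2/5]] = [[-3, -6], [4, -1]].

-3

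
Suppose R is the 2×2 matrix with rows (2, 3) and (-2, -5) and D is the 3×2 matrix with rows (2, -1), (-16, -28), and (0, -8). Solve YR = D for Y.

Y = [[3, 2], [-6, 2], [4, 4]]

Right-multiplying both sides by R⁻¹ gives Y = DR⁻¹.
det R = -4; the adjugate gives R⁻¹ = [[5/4, 3/4], [-1/2, -1/2]].
Y = DR⁻¹ = [[2, -1], [-16, -28], [0, -8]] · [[5/4, 3/4], [-1/2, -1/2]] = [[3, 2], [-6, 2], [4, 4]].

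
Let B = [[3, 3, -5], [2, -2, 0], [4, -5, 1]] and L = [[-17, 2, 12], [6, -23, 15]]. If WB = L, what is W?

Right-multiplying both sides by B⁻¹ gives W = LB⁻¹.
det B = -2; the adjugate gives B⁻¹ = [[1, -11, 5], [1, -23/2, 5], [1, -27/2, 6]].
W = LB⁻¹ = [[-17, 2, 12], [6, -23, 15]] · [[1, -11, 5], [1, -23/2, 5], [1, -27/2, 6]] = [[-3, 2, -3], [-2, -4, 5]].

W = [[-3, 2, -3], [-2, -4, 5]]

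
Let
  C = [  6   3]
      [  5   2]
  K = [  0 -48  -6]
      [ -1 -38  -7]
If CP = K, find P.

P = [[-1, -6, -3], [2, -4, 4]]

C is on the left of P, so left-multiply by C⁻¹: P = C⁻¹K.
det C = -3, so C⁻¹ = [[-2/3, 1], [5/3, -2]].
P = C⁻¹K = [[-2/3, 1], [5/3, -2]] · [[0, -48, -6], [-1, -38, -7]] = [[-1, -6, -3], [2, -4, 4]].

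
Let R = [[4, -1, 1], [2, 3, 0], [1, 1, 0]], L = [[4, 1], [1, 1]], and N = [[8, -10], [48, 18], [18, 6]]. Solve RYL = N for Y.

Isolating Y: multiply by R⁻¹ from the left and L⁻¹ from the right, so Y = R⁻¹NL⁻¹.
det R = -1, so R⁻¹ = [[0, -1, 3], [0, 1, -2], [1, 5, -14]].
det L = 3, so L⁻¹ = [[1/3, -1/3], [-1/3, 4/3]].
R⁻¹N = [[6, 0], [12, 6], [-4, -4]].
Y = (R⁻¹N)L⁻¹ = [[2, -2], [2, 4], [0, -4]].

Y = [[2, -2], [2, 4], [0, -4]]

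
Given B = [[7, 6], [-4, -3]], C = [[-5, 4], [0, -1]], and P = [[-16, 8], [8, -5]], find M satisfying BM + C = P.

M = [[-5, 4], [4, -4]]

BM = P − C = [[-11, 4], [8, -4]].
Since B multiplies M on the left, M = B⁻¹(P − C).
B has determinant 3; B⁻¹ = [[-1, -2], [4/3, 7/3]].
M = B⁻¹(P − C) = [[-5, 4], [4, -4]].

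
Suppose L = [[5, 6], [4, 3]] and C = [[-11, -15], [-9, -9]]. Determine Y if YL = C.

Y = [[-3, 1], [-1, -1]]

Since L sits to the right of Y, Y = CL⁻¹.
L has determinant -9; L⁻¹ = [[-1/3, 2/3], [4/9, -5/9]].
Y = CL⁻¹ = [[-11, -15], [-9, -9]] · [[-1/3, 2/3], [4/9, -5/9]] = [[-3, 1], [-1, -1]].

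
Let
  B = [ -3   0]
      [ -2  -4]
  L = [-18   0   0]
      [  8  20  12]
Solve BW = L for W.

W = [[6, 0, 0], [-5, -5, -3]]

Since B multiplies W on the left, W = B⁻¹L.
det B = 12, so B⁻¹ = [[-1/3, 0], [1/6, -1/4]].
W = B⁻¹L = [[-1/3, 0], [1/6, -1/4]] · [[-18, 0, 0], [8, 20, 12]] = [[6, 0, 0], [-5, -5, -3]].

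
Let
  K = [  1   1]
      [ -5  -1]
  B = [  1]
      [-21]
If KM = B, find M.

M = [[5], [-4]]

Left-multiplying both sides by K⁻¹ gives M = K⁻¹B.
det K = 4, so K⁻¹ = [[-1/4, -1/4], [5/4, 1/4]].
M = K⁻¹B = [[-1/4, -1/4], [5/4, 1/4]] · [[1], [-21]] = [[5], [-4]].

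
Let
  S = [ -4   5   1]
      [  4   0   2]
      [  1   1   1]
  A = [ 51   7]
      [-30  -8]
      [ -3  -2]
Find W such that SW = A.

W = [[-6, -1], [6, 1], [-3, -2]]

Left-multiplying both sides by S⁻¹ gives W = S⁻¹A.
S has determinant 2; S⁻¹ = [[-1, -2, 5], [-1, -5/2, 6], [2, 9/2, -10]].
W = S⁻¹A = [[-1, -2, 5], [-1, -5/2, 6], [2, 9/2, -10]] · [[51, 7], [-30, -8], [-3, -2]] = [[-6, -1], [6, 1], [-3, -2]].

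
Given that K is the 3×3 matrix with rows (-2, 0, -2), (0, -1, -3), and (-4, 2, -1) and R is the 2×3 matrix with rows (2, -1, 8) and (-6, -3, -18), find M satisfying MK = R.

K is on the right of M, so right-multiply by K⁻¹: M = RK⁻¹.
K has determinant -6; K⁻¹ = [[-7/6, 2/3, 1/3], [-2, 1, 1], [2/3, -2/3, -1/3]].
M = RK⁻¹ = [[2, -1, 8], [-6, -3, -18]] · [[-7/6, 2/3, 1/3], [-2, 1, 1], [2/3, -2/3, -1/3]] = [[5, -5, -3], [1, 5, 1]].

M = [[5, -5, -3], [1, 5, 1]]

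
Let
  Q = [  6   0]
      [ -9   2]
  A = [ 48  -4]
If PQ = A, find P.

P = [[5, -2]]

Since Q sits to the right of P, P = AQ⁻¹.
Q has determinant 12; Q⁻¹ = [[1/6, 0], [3/4, 1/2]].
P = AQ⁻¹ = [[48, -4]] · [[1/6, 0], [3/4, 1/2]] = [[5, -2]].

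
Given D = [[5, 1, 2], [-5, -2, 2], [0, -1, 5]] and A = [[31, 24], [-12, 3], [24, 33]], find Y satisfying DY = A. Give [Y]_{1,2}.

Left-multiplying both sides by D⁻¹ gives Y = D⁻¹A.
det D = -5, so D⁻¹ = [[8/5, 7/5, -6/5], [-5, -5, 4], [-1, -1, 1]].
Y = D⁻¹A = [[8/5, 7/5, -6/5], [-5, -5, 4], [-1, -1, 1]] · [[31, 24], [-12, 3], [24, 33]] = [[4, 3], [1, -3], [5, 6]].

3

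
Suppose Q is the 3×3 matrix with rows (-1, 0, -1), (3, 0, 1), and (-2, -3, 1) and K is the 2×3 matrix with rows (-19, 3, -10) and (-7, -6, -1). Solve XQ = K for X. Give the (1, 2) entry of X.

Q is on the right of X, so right-multiply by Q⁻¹: X = KQ⁻¹.
det Q = 6, so Q⁻¹ = [[1/2, 1/2, 0], [-5/6, -1/2, -1/3], [-3/2, -1/2, 0]].
X = KQ⁻¹ = [[-19, 3, -10], [-7, -6, -1]] · [[1/2, 1/2, 0], [-5/6, -1/2, -1/3], [-3/2, -1/2, 0]] = [[3, -6, -1], [3, 0, 2]].

-6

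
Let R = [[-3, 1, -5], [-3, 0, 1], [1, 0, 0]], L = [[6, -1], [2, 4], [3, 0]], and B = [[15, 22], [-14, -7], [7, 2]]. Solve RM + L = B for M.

M = [[4, 2], [1, 4], [-4, -5]]

RM = B − L = [[9, 23], [-16, -11], [4, 2]].
R is on the left of M, so left-multiply by R⁻¹: M = R⁻¹(B − L).
det R = 1, so R⁻¹ = [[0, 0, 1], [1, 5, 18], [0, 1, 3]].
M = R⁻¹(B − L) = [[4, 2], [1, 4], [-4, -5]].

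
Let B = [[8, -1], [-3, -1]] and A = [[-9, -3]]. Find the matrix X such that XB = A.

X = [[0, 3]]

Right-multiplying both sides by B⁻¹ gives X = AB⁻¹.
B has determinant -11; B⁻¹ = [[1/11, -1/11], [-3/11, -8/11]].
X = AB⁻¹ = [[-9, -3]] · [[1/11, -1/11], [-3/11, -8/11]] = [[0, 3]].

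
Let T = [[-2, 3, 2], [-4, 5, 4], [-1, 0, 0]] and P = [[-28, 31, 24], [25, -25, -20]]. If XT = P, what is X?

X = [[2, 5, 4], [0, -5, -5]]

T is on the right of X, so right-multiply by T⁻¹: X = PT⁻¹.
det T = -2; the adjugate gives T⁻¹ = [[0, 0, -1], [2, -1, 0], [-5/2, 3/2, -1]].
X = PT⁻¹ = [[-28, 31, 24], [25, -25, -20]] · [[0, 0, -1], [2, -1, 0], [-5/2, 3/2, -1]] = [[2, 5, 4], [0, -5, -5]].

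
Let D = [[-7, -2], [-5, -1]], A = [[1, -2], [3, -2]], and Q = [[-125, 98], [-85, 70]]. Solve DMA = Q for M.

Isolating M: multiply by D⁻¹ from the left and A⁻¹ from the right, so M = D⁻¹QA⁻¹.
det D = -3, so D⁻¹ = [[1/3, -2/3], [-5/3, 7/3]].
det A = 4; the adjugate gives A⁻¹ = [[-1/2, 1/2], [-3/4, 1/4]].
D⁻¹Q = [[15, -14], [10, 0]].
M = (D⁻¹Q)A⁻¹ = [[3, 4], [-5, 5]].

M = [[3, 4], [-5, 5]]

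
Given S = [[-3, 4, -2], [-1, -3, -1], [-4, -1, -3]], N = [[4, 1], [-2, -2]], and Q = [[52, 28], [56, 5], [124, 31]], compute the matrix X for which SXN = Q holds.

X = [[-4, 2], [-3, -2], [-4, -2]]

X = S⁻¹QN⁻¹ (apply S⁻¹ on the left and N⁻¹ on the right).
det S = 2; the adjugate gives S⁻¹ = [[4, 7, -5], [1/2, 1/2, -1/2], [-11/2, -19/2, 13/2]].
det N = -6, so N⁻¹ = [[1/3, 1/6], [-1/3, -2/3]].
S⁻¹Q = [[-20, -8], [-8, 1], [-12, 0]].
X = (S⁻¹Q)N⁻¹ = [[-4, 2], [-3, -2], [-4, -2]].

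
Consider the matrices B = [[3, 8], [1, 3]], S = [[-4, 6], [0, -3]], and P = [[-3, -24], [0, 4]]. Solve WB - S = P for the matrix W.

WB = P + S = [[-7, -18], [0, 1]].
B is on the right of W, so right-multiply by B⁻¹: W = (P + S)B⁻¹.
B has determinant 1; B⁻¹ = [[3, -8], [-1, 3]].
W = (P + S)B⁻¹ = [[-3, 2], [-1, 3]].

W = [[-3, 2], [-1, 3]]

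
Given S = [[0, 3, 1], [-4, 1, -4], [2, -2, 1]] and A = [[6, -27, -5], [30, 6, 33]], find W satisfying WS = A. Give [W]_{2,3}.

S is on the right of W, so right-multiply by S⁻¹: W = AS⁻¹.
det S = -6; the adjugate gives S⁻¹ = [[7/6, 5/6, 13/6], [2/3, 1/3, 2/3], [-1, -1, -2]].
W = AS⁻¹ = [[6, -27, -5], [30, 6, 33]] · [[7/6, 5/6, 13/6], [2/3, 1/3, 2/3], [-1, -1, -2]] = [[-6, 1, 5], [6, -6, 3]].

3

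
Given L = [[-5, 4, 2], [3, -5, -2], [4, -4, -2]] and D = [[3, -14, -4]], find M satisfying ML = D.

M = [[-1, 6, -5]]

Since L sits to the right of M, M = DL⁻¹.
det L = -2, so L⁻¹ = [[-1, 0, -1], [1, -1, 2], [-4, 2, -13/2]].
M = DL⁻¹ = [[3, -14, -4]] · [[-1, 0, -1], [1, -1, 2], [-4, 2, -13/2]] = [[-1, 6, -5]].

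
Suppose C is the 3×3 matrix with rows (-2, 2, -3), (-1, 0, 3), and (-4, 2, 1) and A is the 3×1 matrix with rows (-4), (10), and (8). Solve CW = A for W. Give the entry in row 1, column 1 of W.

2

Since C multiplies W on the left, W = C⁻¹A.
det C = -4, so C⁻¹ = [[3/2, 2, -3/2], [11/4, 7/2, -9/4], [1/2, 1, -1/2]].
W = C⁻¹A = [[3/2, 2, -3/2], [11/4, 7/2, -9/4], [1/2, 1, -1/2]] · [[-4], [10], [8]] = [[2], [6], [4]].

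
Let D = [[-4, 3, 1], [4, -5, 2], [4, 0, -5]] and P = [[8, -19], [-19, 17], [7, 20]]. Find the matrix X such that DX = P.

D is on the left of X, so left-multiply by D⁻¹: X = D⁻¹P.
det D = 4; the adjugate gives D⁻¹ = [[25/4, 15/4, 11/4], [7, 4, 3], [5, 3, 2]].
X = D⁻¹P = [[25/4, 15/4, 11/4], [7, 4, 3], [5, 3, 2]] · [[8, -19], [-19, 17], [7, 20]] = [[-2, 0], [1, -5], [-3, -4]].

X = [[-2, 0], [1, -5], [-3, -4]]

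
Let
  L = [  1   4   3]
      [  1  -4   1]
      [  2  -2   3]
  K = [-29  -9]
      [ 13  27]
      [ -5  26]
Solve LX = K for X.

X = [[-6, 5], [-5, -5], [-1, 2]]

Since L multiplies X on the left, X = L⁻¹K.
det L = 4; the adjugate gives L⁻¹ = [[-5/2, -9/2, 4], [-1/4, -3/4, 1/2], [3/2, 5/2, -2]].
X = L⁻¹K = [[-5/2, -9/2, 4], [-1/4, -3/4, 1/2], [3/2, 5/2, -2]] · [[-29, -9], [13, 27], [-5, 26]] = [[-6, 5], [-5, -5], [-1, 2]].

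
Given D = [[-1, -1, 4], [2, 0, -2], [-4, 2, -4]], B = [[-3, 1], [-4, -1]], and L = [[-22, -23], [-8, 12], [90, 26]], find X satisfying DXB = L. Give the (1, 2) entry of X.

X = D⁻¹LB⁻¹ (apply D⁻¹ on the left and B⁻¹ on the right).
D has determinant -4; D⁻¹ = [[-1, -1, -1/2], [-4, -5, -3/2], [-1, -3/2, -1/2]].
det B = 7; the adjugate gives B⁻¹ = [[-1/7, -1/7], [4/7, -3/7]].
D⁻¹L = [[-15, -2], [-7, -7], [-11, -8]].
X = (D⁻¹L)B⁻¹ = [[1, 3], [-3, 4], [-3, 5]].

3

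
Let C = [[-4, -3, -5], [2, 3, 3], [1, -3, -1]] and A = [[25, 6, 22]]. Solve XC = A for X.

X = [[-3, 4, 5]]

Right-multiplying both sides by C⁻¹ gives X = AC⁻¹.
det C = 6; the adjugate gives C⁻¹ = [[1, 2, 1], [5/6, 3/2, 1/3], [-3/2, -5/2, -1]].
X = AC⁻¹ = [[25, 6, 22]] · [[1, 2, 1], [5/6, 3/2, 1/3], [-3/2, -5/2, -1]] = [[-3, 4, 5]].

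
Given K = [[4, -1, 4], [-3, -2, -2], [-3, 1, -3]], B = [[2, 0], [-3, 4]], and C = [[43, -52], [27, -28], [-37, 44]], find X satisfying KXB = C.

Left-multiply by K⁻¹ and right-multiply by B⁻¹: X = K⁻¹CB⁻¹.
K has determinant -1; K⁻¹ = [[-8, -1, -10], [3, 0, 4], [9, 1, 11]].
det B = 8, so B⁻¹ = [[1/2, 0], [3/8, 1/4]].
K⁻¹C = [[-1, 4], [-19, 20], [7, -12]].
X = (K⁻¹C)B⁻¹ = [[1, 1], [-2, 5], [-1, -3]].

X = [[1, 1], [-2, 5], [-1, -3]]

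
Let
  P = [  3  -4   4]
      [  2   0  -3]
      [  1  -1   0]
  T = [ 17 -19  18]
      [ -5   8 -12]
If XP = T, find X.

X = [[6, 2, -5], [-3, 0, 4]]

Right-multiplying both sides by P⁻¹ gives X = TP⁻¹.
det P = -5, so P⁻¹ = [[3/5, 4/5, -12/5], [3/5, 4/5, -17/5], [2/5, 1/5, -8/5]].
X = TP⁻¹ = [[17, -19, 18], [-5, 8, -12]] · [[3/5, 4/5, -12/5], [3/5, 4/5, -17/5], [2/5, 1/5, -8/5]] = [[6, 2, -5], [-3, 0, 4]].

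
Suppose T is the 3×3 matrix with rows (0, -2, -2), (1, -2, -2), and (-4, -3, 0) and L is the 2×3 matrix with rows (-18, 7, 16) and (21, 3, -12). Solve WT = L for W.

Since T sits to the right of W, W = LT⁻¹.
det T = 6; the adjugate gives T⁻¹ = [[-1, 1, 0], [4/3, -4/3, -1/3], [-11/6, 4/3, 1/3]].
W = LT⁻¹ = [[-18, 7, 16], [21, 3, -12]] · [[-1, 1, 0], [4/3, -4/3, -1/3], [-11/6, 4/3, 1/3]] = [[-2, -6, 3], [5, 1, -5]].

W = [[-2, -6, 3], [5, 1, -5]]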